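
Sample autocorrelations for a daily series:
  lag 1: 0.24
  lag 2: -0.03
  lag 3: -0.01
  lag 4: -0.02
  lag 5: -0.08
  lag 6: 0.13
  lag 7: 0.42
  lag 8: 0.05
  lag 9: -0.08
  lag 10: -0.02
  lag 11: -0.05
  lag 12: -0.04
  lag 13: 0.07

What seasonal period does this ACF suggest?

The largest autocorrelation is r_7 = 0.42; the remaining lags stay at or below 0.24.
The dominant spike at lag 7 indicates a seasonal period of 7.

7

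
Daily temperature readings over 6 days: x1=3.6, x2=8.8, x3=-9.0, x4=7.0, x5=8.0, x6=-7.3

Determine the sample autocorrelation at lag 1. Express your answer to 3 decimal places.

-0.453

Mean x̄ = (3.6 + 8.8 − 9.0 + 7.0 + 8.0 − 7.3)/6 = 1.8500
Deviations from mean: 1.7500, 6.9500, -10.8500, 5.1500, 6.1500, -9.1500
Numerator Σ_{t=1}^{5}(x_t−x̄)(x_{t+1}−x̄) = -143.7225
Denominator Σ(x_t−x̄)² = 317.1550
r_1 = -143.7225 / 317.1550 = -0.453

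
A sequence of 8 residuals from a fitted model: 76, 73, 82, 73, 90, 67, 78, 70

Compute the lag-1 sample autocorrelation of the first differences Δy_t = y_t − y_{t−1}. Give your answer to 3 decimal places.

First differences Δy: -3, 9, -9, 17, -23, 11, -8
Mean of differences = -0.8571
Numerator Σ(Δy_t−Δȳ)(Δy_{t+1}−Δȳ) = -989.4490
Denominator Σ(Δy_t−Δȳ)² = 1168.8571
r_1(Δy) = -989.4490 / 1168.8571 = -0.847

-0.847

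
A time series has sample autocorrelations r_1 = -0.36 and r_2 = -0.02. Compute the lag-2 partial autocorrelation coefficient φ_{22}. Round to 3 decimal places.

φ_{22} = (r_2 − r_1²) / (1 − r_1²)
r_1² = (-0.36)² = 0.1296
Numerator = -0.02 − 0.1296 = -0.1496; denominator = 1 − 0.1296 = 0.8704
φ_{22} = -0.1496 / 0.8704 = -0.172

-0.172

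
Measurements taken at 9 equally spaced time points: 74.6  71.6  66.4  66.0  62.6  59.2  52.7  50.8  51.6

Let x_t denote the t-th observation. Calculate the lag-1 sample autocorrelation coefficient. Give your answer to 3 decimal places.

0.695

Mean x̄ = (74.6 + 71.6 + 66.4 + 66.0 + 62.6 + 59.2 + 52.7 + 50.8 + 51.6)/9 = 61.7222
Numerator Σ_{t=1}^{8}(x_t−x̄)(x_{t+1}−x̄) = 426.8173
Denominator Σ(x_t−x̄)² = 613.8756
r_1 = 426.8173 / 613.8756 = 0.695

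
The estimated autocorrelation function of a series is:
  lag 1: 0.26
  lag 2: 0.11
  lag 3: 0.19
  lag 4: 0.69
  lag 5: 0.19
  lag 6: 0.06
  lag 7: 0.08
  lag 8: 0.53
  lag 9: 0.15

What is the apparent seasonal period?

4

The largest autocorrelation is r_4 = 0.69, with a weaker echo at lag 8 (0.53); the remaining lags stay at or below 0.26. The elevated value at lag 1 (0.26), dropping to 0.11 at lag 2, reflects decaying short-term dependence rather than seasonality.
The dominant spike at lag 4 indicates a seasonal period of 4.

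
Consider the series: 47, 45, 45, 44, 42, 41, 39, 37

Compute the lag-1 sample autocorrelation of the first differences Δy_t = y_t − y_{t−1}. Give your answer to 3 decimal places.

First differences Δy: -2, 0, -1, -2, -1, -2, -2
Mean of differences = -1.4286
Numerator Σ(Δy_t−Δȳ)(Δy_{t+1}−Δȳ) = -0.6122
Denominator Σ(Δy_t−Δȳ)² = 3.7143
r_1(Δy) = -0.6122 / 3.7143 = -0.165

-0.165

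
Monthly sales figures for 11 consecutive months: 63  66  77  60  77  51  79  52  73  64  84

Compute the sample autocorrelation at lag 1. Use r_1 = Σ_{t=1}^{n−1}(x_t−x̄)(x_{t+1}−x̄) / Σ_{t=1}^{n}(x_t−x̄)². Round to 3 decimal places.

-0.685

Mean x̄ = (63 + 66 + 77 + 60 + 77 + 51 + 79 + 52 + 73 + 64 + 84)/11 = 67.8182
Numerator Σ_{t=1}^{10}(x_t−x̄)(x_{t+1}−x̄) = -834.3967
Denominator Σ(x_t−x̄)² = 1217.6364
r_1 = -834.3967 / 1217.6364 = -0.685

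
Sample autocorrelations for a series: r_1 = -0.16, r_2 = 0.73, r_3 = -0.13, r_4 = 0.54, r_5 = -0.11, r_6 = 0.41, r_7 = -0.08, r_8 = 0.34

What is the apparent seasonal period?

2

The largest autocorrelation is r_2 = 0.73, with weaker echoes at lags 4 (0.54), 6 (0.41) and 8 (0.34); the remaining lags stay at or below -0.08.
The dominant spike at lag 2 indicates a seasonal period of 2.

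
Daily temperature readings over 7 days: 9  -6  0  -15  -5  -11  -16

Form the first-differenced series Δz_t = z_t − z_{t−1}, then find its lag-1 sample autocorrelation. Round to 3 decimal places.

First differences Δz: -15, 6, -15, 10, -6, -5
Mean of differences = -4.1667
Numerator Σ(Δz_t−Δz̄)(Δz_{t+1}−Δz̄) = -398.1944
Denominator Σ(Δz_t−Δz̄)² = 542.8333
r_1(Δz) = -398.1944 / 542.8333 = -0.734

-0.734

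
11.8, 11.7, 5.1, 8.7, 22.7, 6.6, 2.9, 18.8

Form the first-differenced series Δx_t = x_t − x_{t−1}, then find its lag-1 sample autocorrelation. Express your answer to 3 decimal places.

First differences Δx: -0.1, -6.6, 3.6, 14.0, -16.1, -3.7, 15.9
Mean of differences = 1.0000
Numerator Σ(Δx_t−Δx̄)(Δx_{t+1}−Δx̄) = -189.5600
Denominator Σ(Δx_t−Δx̄)² = 771.2400
r_1(Δx) = -189.5600 / 771.2400 = -0.246

-0.246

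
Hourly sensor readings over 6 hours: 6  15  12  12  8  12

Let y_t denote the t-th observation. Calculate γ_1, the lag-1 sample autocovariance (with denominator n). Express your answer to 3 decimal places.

Mean ȳ = (6 + 15 + 12 + 12 + 8 + 12)/6 = 10.8333
Σ_{t=1}^{5}(y_t−ȳ)(y_{t+1}−ȳ) = -20.5278
γ_1 = -20.5278 / 6 = -3.421

-3.421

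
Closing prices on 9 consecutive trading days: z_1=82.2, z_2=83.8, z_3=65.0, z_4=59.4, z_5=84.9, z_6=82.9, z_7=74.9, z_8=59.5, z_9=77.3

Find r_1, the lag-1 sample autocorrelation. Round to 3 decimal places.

0.013

Mean z̄ = (82.2 + 83.8 + 65.0 + 59.4 + 84.9 + 82.9 + 74.9 + 59.5 + 77.3)/9 = 74.4333
Numerator Σ_{t=1}^{8}(z_t−z̄)(z_{t+1}−z̄) = 11.6456
Denominator Σ(z_t−z̄)² = 875.7200
r_1 = 11.6456 / 875.7200 = 0.013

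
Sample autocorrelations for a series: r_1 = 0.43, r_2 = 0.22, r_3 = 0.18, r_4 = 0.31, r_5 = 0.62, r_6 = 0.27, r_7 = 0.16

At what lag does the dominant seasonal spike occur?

5

The largest autocorrelation is r_5 = 0.62; the remaining lags stay at or below 0.43. The elevated value at lag 1 (0.43), dropping to 0.22 at lag 2, reflects decaying short-term dependence rather than seasonality.
The dominant spike at lag 5 indicates a seasonal period of 5.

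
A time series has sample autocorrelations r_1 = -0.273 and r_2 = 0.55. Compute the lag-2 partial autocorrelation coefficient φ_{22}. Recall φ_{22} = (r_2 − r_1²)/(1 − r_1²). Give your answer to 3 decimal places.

φ_{22} = (r_2 − r_1²) / (1 − r_1²)
r_1² = (-0.273)² = 0.074529
Numerator = 0.55 − 0.0745 = 0.4755; denominator = 1 − 0.0745 = 0.9255
φ_{22} = 0.4755 / 0.9255 = 0.514

0.514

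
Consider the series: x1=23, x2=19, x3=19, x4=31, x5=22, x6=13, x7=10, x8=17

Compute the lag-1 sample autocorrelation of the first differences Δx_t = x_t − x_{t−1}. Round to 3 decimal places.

-0.079

First differences Δx: -4, 0, 12, -9, -9, -3, 7
Mean of differences = -0.8571
Numerator Σ(Δx_t−Δx̄)(Δx_{t+1}−Δx̄) = -29.4490
Denominator Σ(Δx_t−Δx̄)² = 374.8571
r_1(Δx) = -29.4490 / 374.8571 = -0.079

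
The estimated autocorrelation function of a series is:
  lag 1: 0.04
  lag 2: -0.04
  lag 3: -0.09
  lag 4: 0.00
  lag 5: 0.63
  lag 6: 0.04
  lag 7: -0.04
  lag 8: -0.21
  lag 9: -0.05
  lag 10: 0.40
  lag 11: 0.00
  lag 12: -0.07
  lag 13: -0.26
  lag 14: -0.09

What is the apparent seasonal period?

The largest autocorrelation is r_5 = 0.63, with a weaker echo at lag 10 (0.40); the remaining lags stay at or below 0.04.
The dominant spike at lag 5 indicates a seasonal period of 5.

5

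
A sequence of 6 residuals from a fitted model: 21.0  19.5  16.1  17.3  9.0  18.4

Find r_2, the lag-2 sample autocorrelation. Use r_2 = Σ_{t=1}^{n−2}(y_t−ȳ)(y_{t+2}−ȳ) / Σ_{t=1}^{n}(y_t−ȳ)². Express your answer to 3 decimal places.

Mean ȳ = (21.0 + 19.5 + 16.1 + 17.3 + 9.0 + 18.4)/6 = 16.8833
Σ(y_t−ȳ)(y_{t+2}−ȳ) = (-3.2247) + (1.0903) + (6.1753) + (0.6319) = 4.6728
Denominator Σ(y_t−ȳ)² = 89.0283
r_2 = 4.6728 / 89.0283 = 0.052

0.052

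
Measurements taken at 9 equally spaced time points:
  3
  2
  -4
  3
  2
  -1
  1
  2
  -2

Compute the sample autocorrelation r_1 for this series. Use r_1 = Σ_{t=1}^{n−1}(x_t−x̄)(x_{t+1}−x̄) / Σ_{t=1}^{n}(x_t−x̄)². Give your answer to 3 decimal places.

-0.350

Mean x̄ = (3 + 2 − 4 + 3 + 2 − 1 + 1 + 2 − 2)/9 = 0.6667
Numerator Σ_{t=1}^{8}(x_t−x̄)(x_{t+1}−x̄) = -16.7778
Denominator Σ(x_t−x̄)² = 48.0000
r_1 = -16.7778 / 48.0000 = -0.350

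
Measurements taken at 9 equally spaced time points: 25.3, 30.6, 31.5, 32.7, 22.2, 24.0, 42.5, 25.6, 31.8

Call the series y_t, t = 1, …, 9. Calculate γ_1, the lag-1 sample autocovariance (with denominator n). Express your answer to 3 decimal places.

Mean ȳ = (25.3 + 30.6 + 31.5 + 32.7 + 22.2 + 24.0 + 42.5 + 25.6 + 31.8)/9 = 29.5778
Σ_{t=1}^{8}(y_t−ȳ)(y_{t+1}−ȳ) = -110.6083
γ_1 = -110.6083 / 9 = -12.290

-12.290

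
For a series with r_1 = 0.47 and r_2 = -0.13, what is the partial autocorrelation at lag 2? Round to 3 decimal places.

φ_{22} = (r_2 − r_1²) / (1 − r_1²)
r_1² = (0.47)² = 0.2209
Numerator = -0.13 − 0.2209 = -0.3509; denominator = 1 − 0.2209 = 0.7791
φ_{22} = -0.3509 / 0.7791 = -0.450

-0.450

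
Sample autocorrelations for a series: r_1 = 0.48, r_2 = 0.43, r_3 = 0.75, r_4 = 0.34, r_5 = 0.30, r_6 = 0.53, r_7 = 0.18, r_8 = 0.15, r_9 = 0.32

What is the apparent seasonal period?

3

The largest autocorrelation is r_3 = 0.75, with a weaker echo at lag 6 (0.53); the remaining lags stay at or below 0.48. The elevated value at lag 1 (0.48), dropping to 0.43 at lag 2, reflects decaying short-term dependence rather than seasonality.
The dominant spike at lag 3 indicates a seasonal period of 3.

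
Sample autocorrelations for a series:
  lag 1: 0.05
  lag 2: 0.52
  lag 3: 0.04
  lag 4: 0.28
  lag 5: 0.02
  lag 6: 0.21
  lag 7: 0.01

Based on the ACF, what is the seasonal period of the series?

The largest autocorrelation is r_2 = 0.52, with weaker echoes at lags 4 (0.28) and 6 (0.21); the remaining lags stay at or below 0.05.
The dominant spike at lag 2 indicates a seasonal period of 2.

2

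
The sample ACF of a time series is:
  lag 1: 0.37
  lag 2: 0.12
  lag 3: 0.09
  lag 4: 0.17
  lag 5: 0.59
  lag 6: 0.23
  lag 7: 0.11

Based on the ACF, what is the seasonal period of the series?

5

The largest autocorrelation is r_5 = 0.59; the remaining lags stay at or below 0.37. The elevated value at lag 1 (0.37), dropping to 0.12 at lag 2, reflects decaying short-term dependence rather than seasonality.
The dominant spike at lag 5 indicates a seasonal period of 5.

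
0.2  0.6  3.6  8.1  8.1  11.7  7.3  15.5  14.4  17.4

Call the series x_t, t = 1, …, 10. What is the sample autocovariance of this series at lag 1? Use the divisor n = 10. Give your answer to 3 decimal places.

Mean x̄ = (0.2 + 0.6 + 3.6 + 8.1 + 8.1 + 11.7 + 7.3 + 15.5 + 14.4 + 17.4)/10 = 8.6900
Σ_{t=1}^{9}(x_t−x̄)(x_{t+1}−x̄) = 186.4069
γ_1 = 186.4069 / 10 = 18.641

18.641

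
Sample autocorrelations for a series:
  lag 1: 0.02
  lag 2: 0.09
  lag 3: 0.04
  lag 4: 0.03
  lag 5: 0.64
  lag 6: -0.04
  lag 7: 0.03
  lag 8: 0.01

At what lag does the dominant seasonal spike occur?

The largest autocorrelation is r_5 = 0.64; the remaining lags stay at or below 0.09.
The dominant spike at lag 5 indicates a seasonal period of 5.

5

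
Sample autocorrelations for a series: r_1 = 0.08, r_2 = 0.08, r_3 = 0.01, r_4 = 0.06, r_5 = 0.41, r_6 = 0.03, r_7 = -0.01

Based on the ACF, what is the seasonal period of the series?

The largest autocorrelation is r_5 = 0.41; the remaining lags stay at or below 0.08.
The dominant spike at lag 5 indicates a seasonal period of 5.

5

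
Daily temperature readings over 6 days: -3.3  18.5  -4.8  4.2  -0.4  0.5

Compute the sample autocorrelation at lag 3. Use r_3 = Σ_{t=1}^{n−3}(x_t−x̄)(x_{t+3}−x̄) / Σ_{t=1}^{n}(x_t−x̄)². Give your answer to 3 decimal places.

Mean x̄ = (-3.3 + 18.5 − 4.8 + 4.2 − 0.4 + 0.5)/6 = 2.4500
Deviations from mean: -5.7500, 16.0500, -7.2500, 1.7500, -2.8500, -1.9500
Numerator Σ_{t=1}^{3}(x_t−x̄)(x_{t+3}−x̄) = -41.6675
Denominator Σ(x_t−x̄)² = 358.2150
r_3 = -41.6675 / 358.2150 = -0.116

-0.116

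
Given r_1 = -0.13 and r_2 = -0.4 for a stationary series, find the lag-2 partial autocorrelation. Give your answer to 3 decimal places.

φ_{22} = (r_2 − r_1²) / (1 − r_1²)
r_1² = (-0.13)² = 0.0169
Numerator = -0.4 − 0.0169 = -0.4169; denominator = 1 − 0.0169 = 0.9831
φ_{22} = -0.4169 / 0.9831 = -0.424

-0.424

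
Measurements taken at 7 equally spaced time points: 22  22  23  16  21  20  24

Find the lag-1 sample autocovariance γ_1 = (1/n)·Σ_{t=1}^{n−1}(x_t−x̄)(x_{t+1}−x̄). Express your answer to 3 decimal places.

Mean x̄ = (22 + 22 + 23 + 16 + 21 + 20 + 24)/7 = 21.1429
Σ_{t=1}^{6}(x_t−x̄)(x_{t+1}−x̄) = -9.5918
γ_1 = -9.5918 / 7 = -1.370

-1.370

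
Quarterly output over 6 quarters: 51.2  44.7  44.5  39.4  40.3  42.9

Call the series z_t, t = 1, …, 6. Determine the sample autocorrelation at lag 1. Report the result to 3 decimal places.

Mean z̄ = (51.2 + 44.7 + 44.5 + 39.4 + 40.3 + 42.9)/6 = 43.8333
Numerator Σ_{t=1}^{5}(z_t−z̄)(z_{t+1}−z̄) = 22.9689
Denominator Σ(z_t−z̄)² = 88.4733
r_1 = 22.9689 / 88.4733 = 0.260

0.260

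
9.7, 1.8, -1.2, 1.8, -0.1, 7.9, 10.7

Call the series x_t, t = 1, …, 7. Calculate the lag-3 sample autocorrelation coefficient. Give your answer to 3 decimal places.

Mean x̄ = (9.7 + 1.8 − 1.2 + 1.8 − 0.1 + 7.9 + 10.7)/7 = 4.3714
Deviations from mean: 5.3286, -2.5714, -5.5714, -2.5714, -4.4714, 3.5286, 6.3286
Σ(x_t−x̄)(x_{t+3}−x̄) = (-13.7020) + (11.4980) + (-19.6592) + (-16.2735) = -38.1367
Denominator Σ(x_t−x̄)² = 145.1543
r_3 = -38.1367 / 145.1543 = -0.263

-0.263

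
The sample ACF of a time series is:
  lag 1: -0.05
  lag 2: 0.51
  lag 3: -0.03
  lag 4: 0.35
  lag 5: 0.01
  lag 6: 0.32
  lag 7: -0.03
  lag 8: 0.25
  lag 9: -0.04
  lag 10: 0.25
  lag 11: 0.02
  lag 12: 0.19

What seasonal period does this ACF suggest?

The largest autocorrelation is r_2 = 0.51, with weaker echoes at lags 4 (0.35), 6 (0.32), 8 (0.25), 10 (0.25) and 12 (0.19); the remaining lags stay at or below 0.02.
The dominant spike at lag 2 indicates a seasonal period of 2.

2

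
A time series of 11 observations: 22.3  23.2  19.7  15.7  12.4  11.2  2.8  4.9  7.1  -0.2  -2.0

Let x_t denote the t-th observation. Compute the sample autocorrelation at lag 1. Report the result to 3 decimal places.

Mean x̄ = (22.3 + 23.2 + 19.7 + 15.7 + 12.4 + 11.2 + 2.8 + 4.9 + 7.1 − 0.2 − 2.0)/11 = 10.6455
Numerator Σ_{t=1}^{10}(x_t−x̄)(x_{t+1}−x̄) = 552.2943
Denominator Σ(x_t−x̄)² = 789.0273
r_1 = 552.2943 / 789.0273 = 0.700

0.700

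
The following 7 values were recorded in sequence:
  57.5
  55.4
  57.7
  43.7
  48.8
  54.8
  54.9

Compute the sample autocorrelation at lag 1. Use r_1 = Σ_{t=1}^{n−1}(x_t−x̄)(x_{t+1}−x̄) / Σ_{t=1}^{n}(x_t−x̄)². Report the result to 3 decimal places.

Mean x̄ = (57.5 + 55.4 + 57.7 + 43.7 + 48.8 + 54.8 + 54.9)/7 = 53.2571
Numerator Σ_{t=1}^{6}(x_t−x̄)(x_{t+1}−x̄) = 14.4067
Denominator Σ(x_t−x̄)² = 158.6171
r_1 = 14.4067 / 158.6171 = 0.091

0.091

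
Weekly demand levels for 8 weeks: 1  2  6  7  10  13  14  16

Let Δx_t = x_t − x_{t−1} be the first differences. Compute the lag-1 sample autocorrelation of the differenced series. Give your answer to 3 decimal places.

-0.599

First differences Δx: 1, 4, 1, 3, 3, 1, 2
Mean of differences = 2.1429
Numerator Σ(Δx_t−Δx̄)(Δx_{t+1}−Δx̄) = -5.3061
Denominator Σ(Δx_t−Δx̄)² = 8.8571
r_1(Δx) = -5.3061 / 8.8571 = -0.599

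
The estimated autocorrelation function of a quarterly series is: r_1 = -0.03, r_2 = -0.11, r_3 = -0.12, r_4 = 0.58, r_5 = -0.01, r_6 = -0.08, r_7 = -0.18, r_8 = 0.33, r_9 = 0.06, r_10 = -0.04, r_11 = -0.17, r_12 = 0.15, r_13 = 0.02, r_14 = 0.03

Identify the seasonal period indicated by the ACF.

4

The largest autocorrelation is r_4 = 0.58, with weaker echoes at lags 8 (0.33) and 12 (0.15); the remaining lags stay at or below 0.06.
The dominant spike at lag 4 indicates a seasonal period of 4.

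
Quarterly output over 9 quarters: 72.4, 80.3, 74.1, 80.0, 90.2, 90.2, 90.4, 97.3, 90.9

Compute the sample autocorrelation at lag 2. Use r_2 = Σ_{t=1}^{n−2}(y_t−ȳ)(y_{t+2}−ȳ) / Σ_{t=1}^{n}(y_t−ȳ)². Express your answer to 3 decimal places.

0.340

Mean ȳ = (72.4 + 80.3 + 74.1 + 80.0 + 90.2 + 90.2 + 90.4 + 97.3 + 90.9)/9 = 85.0889
Numerator Σ_{t=1}^{7}(y_t−ȳ)(y_{t+2}−ȳ) = 202.0531
Denominator Σ(y_t−ȳ)² = 593.9289
r_2 = 202.0531 / 593.9289 = 0.340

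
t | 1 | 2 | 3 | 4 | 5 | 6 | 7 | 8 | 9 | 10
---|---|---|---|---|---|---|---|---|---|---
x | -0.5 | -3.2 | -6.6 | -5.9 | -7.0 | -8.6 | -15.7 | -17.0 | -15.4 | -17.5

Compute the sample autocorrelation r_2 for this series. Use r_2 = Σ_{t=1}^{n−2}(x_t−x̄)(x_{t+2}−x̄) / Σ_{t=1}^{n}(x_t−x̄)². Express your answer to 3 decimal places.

Mean x̄ = (-0.5 − 3.2 − 6.6 − 5.9 − 7.0 − 8.6 − 15.7 − 17.0 − 15.4 − 17.5)/10 = -9.7400
Numerator Σ_{t=1}^{8}(x_t−x̄)(x_{t+2}−x̄) = 132.5728
Denominator Σ(x_t−x̄)² = 342.0440
r_2 = 132.5728 / 342.0440 = 0.388

0.388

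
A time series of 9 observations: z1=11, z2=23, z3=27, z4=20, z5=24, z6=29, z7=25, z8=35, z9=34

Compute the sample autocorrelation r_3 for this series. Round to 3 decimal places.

Mean z̄ = (11 + 23 + 27 + 20 + 24 + 29 + 25 + 35 + 34)/9 = 25.3333
Σ(z_t−z̄)(z_{t+3}−z̄) = (76.4444) + (3.1111) + (6.1111) + (1.7778) + (-12.8889) + (31.7778) = 106.3333
Denominator Σ(z_t−z̄)² = 426.0000
r_3 = 106.3333 / 426.0000 = 0.250

0.250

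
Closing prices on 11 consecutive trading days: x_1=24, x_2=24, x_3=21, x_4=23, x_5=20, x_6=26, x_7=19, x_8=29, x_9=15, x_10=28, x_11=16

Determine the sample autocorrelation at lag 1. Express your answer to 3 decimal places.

Mean x̄ = (24 + 24 + 21 + 23 + 20 + 26 + 19 + 29 + 15 + 28 + 16)/11 = 22.2727
Numerator Σ_{t=1}^{10}(x_t−x̄)(x_{t+1}−x̄) = -170.9835
Denominator Σ(x_t−x̄)² = 208.1818
r_1 = -170.9835 / 208.1818 = -0.821

-0.821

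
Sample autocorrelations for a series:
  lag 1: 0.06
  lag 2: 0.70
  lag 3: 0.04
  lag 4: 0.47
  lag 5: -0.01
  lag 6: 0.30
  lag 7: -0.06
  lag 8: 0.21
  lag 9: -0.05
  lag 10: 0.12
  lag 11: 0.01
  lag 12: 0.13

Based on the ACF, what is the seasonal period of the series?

The largest autocorrelation is r_2 = 0.70, with weaker echoes at lags 4 (0.47), 6 (0.30) and 8 (0.21); the remaining lags stay at or below 0.13.
The dominant spike at lag 2 indicates a seasonal period of 2.

2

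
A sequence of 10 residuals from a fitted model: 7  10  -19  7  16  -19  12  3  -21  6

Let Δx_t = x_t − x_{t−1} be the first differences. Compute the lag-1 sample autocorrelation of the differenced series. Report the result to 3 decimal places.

-0.525

First differences Δx: 3, -29, 26, 9, -35, 31, -9, -24, 27
Mean of differences = -0.1111
Numerator Σ(Δx_t−Δx̄)(Δx_{t+1}−Δx̄) = -2721.4568
Denominator Σ(Δx_t−Δx̄)² = 5178.8889
r_1(Δx) = -2721.4568 / 5178.8889 = -0.525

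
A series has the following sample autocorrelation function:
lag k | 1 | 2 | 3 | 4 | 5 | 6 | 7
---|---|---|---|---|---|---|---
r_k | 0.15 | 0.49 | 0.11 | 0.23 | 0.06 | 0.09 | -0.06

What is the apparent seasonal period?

The largest autocorrelation is r_2 = 0.49, with a weaker echo at lag 4 (0.23); the remaining lags stay at or below 0.15.
The dominant spike at lag 2 indicates a seasonal period of 2.

2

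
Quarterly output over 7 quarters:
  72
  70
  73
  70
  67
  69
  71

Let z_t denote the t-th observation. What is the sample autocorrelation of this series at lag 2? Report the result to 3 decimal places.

Mean z̄ = (72 + 70 + 73 + 70 + 67 + 69 + 71)/7 = 70.2857
Deviations from mean: 1.7143, -0.2857, 2.7143, -0.2857, -3.2857, -1.2857, 0.7143
Σ(z_t−z̄)(z_{t+2}−z̄) = (4.6531) + (0.0816) + (-8.9184) + (0.3673) + (-2.3469) = -6.1633
Denominator Σ(z_t−z̄)² = 23.4286
r_2 = -6.1633 / 23.4286 = -0.263

-0.263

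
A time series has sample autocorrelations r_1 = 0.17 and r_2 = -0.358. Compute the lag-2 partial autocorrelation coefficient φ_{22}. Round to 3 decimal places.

φ_{22} = (r_2 − r_1²) / (1 − r_1²)
r_1² = (0.17)² = 0.0289
Numerator = -0.358 − 0.0289 = -0.3869; denominator = 1 − 0.0289 = 0.9711
φ_{22} = -0.3869 / 0.9711 = -0.398

-0.398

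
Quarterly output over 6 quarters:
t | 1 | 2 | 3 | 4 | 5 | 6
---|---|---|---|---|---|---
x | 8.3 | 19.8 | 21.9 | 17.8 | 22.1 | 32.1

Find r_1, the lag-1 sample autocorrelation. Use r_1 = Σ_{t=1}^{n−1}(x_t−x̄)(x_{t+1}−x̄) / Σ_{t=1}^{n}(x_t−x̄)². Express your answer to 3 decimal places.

Mean x̄ = (8.3 + 19.8 + 21.9 + 17.8 + 22.1 + 32.1)/6 = 20.3333
Deviations from mean: -12.0333, -0.5333, 1.5667, -2.5333, 1.7667, 11.7667
Σ(x_t−x̄)(x_{t+1}−x̄) = (6.4178) + (-0.8356) + (-3.9689) + (-4.4756) + (20.7878) = 17.9256
Denominator Σ(x_t−x̄)² = 295.5333
r_1 = 17.9256 / 295.5333 = 0.061

0.061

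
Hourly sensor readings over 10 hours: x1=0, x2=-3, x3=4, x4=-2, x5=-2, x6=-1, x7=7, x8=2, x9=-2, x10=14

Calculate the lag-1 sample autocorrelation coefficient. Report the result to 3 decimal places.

Mean x̄ = (0 − 3 + 4 − 2 − 2 − 1 + 7 + 2 − 2 + 14)/10 = 1.7000
Numerator Σ_{t=1}^{9}(x_t−x̄)(x_{t+1}−x̄) = -46.9900
Denominator Σ(x_t−x̄)² = 258.1000
r_1 = -46.9900 / 258.1000 = -0.182

-0.182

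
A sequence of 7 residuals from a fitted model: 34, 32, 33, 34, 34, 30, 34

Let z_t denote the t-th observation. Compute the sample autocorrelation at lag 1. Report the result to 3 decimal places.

-0.429

Mean z̄ = (34 + 32 + 33 + 34 + 34 + 30 + 34)/7 = 33.0000
Deviations from mean: 1.0000, -1.0000, 0.0000, 1.0000, 1.0000, -3.0000, 1.0000
Numerator Σ_{t=1}^{6}(z_t−z̄)(z_{t+1}−z̄) = -6.0000
Denominator Σ(z_t−z̄)² = 14.0000
r_1 = -6.0000 / 14.0000 = -0.429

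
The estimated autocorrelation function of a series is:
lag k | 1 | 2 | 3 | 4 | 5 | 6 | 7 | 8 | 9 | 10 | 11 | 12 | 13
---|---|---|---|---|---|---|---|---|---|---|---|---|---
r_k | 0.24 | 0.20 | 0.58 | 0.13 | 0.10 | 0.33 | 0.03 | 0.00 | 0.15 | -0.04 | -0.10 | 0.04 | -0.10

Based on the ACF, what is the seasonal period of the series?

The largest autocorrelation is r_3 = 0.58, with a weaker echo at lag 6 (0.33); the remaining lags stay at or below 0.24. The elevated value at lag 1 (0.24), dropping to 0.20 at lag 2, reflects decaying short-term dependence rather than seasonality.
The dominant spike at lag 3 indicates a seasonal period of 3.

3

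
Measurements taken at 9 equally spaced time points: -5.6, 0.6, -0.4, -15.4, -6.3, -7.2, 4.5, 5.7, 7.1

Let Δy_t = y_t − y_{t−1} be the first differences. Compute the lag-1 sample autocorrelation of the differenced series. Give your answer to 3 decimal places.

-0.302

First differences Δy: 6.2, -1.0, -15.0, 9.1, -0.9, 11.7, 1.2, 1.4
Mean of differences = 1.5875
Numerator Σ(Δy_t−Δȳ)(Δy_{t+1}−Δȳ) = -141.3164
Denominator Σ(Δy_t−Δȳ)² = 468.1888
r_1(Δy) = -141.3164 / 468.1888 = -0.302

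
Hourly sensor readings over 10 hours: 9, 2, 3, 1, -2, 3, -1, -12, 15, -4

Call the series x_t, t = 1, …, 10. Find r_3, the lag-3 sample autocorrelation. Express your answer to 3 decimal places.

0.166

Mean x̄ = (9 + 2 + 3 + 1 − 2 + 3 − 1 − 12 + 15 − 4)/10 = 1.4000
Σ(x_t−x̄)(x_{t+3}−x̄) = (-3.0400) + (-2.0400) + (2.5600) + (0.9600) + (45.5600) + (21.7600) + (12.9600) = 78.7200
Denominator Σ(x_t−x̄)² = 474.4000
r_3 = 78.7200 / 474.4000 = 0.166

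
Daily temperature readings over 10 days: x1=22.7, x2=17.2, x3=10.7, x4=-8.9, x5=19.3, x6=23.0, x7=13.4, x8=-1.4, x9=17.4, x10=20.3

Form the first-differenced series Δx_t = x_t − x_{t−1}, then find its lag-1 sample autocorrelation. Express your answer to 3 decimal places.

First differences Δx: -5.5, -6.5, -19.6, 28.2, 3.7, -9.6, -14.8, 18.8, 2.9
Mean of differences = -0.2667
Numerator Σ(Δx_t−Δx̄)(Δx_{t+1}−Δx̄) = -402.4078
Denominator Σ(Δx_t−Δx̄)² = 1938.0000
r_1(Δx) = -402.4078 / 1938.0000 = -0.208

-0.208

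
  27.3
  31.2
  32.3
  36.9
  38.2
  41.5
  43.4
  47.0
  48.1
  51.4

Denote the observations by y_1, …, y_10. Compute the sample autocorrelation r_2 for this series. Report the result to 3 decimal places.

Mean ȳ = (27.3 + 31.2 + 32.3 + 36.9 + 38.2 + 41.5 + 43.4 + 47.0 + 48.1 + 51.4)/10 = 39.7300
Numerator Σ_{t=1}^{8}(y_t−ȳ)(y_{t+2}−ȳ) = 245.6652
Denominator Σ(y_t−ȳ)² = 568.5210
r_2 = 245.6652 / 568.5210 = 0.432

0.432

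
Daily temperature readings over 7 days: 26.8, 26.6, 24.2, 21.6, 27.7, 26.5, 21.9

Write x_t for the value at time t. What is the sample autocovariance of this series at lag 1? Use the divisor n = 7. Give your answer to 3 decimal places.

Mean x̄ = (26.8 + 26.6 + 24.2 + 21.6 + 27.7 + 26.5 + 21.9)/7 = 25.0429
Σ_{t=1}^{6}(x_t−x̄)(x_{t+1}−x̄) = -5.5304
γ_1 = -5.5304 / 7 = -0.790

-0.790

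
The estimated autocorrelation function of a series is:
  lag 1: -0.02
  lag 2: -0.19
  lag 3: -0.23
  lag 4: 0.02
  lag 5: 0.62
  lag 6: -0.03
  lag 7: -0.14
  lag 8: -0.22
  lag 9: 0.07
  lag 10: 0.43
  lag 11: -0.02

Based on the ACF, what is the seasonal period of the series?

5

The largest autocorrelation is r_5 = 0.62, with a weaker echo at lag 10 (0.43); the remaining lags stay at or below 0.07.
The dominant spike at lag 5 indicates a seasonal period of 5.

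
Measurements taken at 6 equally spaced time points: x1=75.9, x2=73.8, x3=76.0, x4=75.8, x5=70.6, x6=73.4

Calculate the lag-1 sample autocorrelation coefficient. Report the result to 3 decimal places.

-0.061

Mean x̄ = (75.9 + 73.8 + 76.0 + 75.8 + 70.6 + 73.4)/6 = 74.2500
Deviations from mean: 1.6500, -0.4500, 1.7500, 1.5500, -3.6500, -0.8500
Numerator Σ_{t=1}^{5}(x_t−x̄)(x_{t+1}−x̄) = -1.3725
Denominator Σ(x_t−x̄)² = 22.4350
r_1 = -1.3725 / 22.4350 = -0.061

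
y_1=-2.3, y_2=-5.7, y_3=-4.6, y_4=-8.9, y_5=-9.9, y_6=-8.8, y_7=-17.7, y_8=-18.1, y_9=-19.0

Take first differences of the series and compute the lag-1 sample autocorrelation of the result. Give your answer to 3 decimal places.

First differences Δy: -3.4, 1.1, -4.3, -1.0, 1.1, -8.9, -0.4, -0.9
Mean of differences = -2.0875
Numerator Σ(Δy_t−Δȳ)(Δy_{t+1}−Δȳ) = -41.3827
Denominator Σ(Δy_t−Δȳ)² = 78.7888
r_1(Δy) = -41.3827 / 78.7888 = -0.525

-0.525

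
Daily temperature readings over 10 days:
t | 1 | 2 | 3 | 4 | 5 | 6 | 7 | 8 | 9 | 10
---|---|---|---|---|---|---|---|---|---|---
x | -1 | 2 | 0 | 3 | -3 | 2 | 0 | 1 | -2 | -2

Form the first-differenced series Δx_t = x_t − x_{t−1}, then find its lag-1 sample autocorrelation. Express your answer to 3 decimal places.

-0.779

First differences Δx: 3, -2, 3, -6, 5, -2, 1, -3, 0
Mean of differences = -0.1111
Numerator Σ(Δx_t−Δx̄)(Δx_{t+1}−Δx̄) = -75.4568
Denominator Σ(Δx_t−Δx̄)² = 96.8889
r_1(Δx) = -75.4568 / 96.8889 = -0.779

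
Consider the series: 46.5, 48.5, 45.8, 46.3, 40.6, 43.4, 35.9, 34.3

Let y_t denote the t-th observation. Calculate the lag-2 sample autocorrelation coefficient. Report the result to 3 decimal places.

Mean ȳ = (46.5 + 48.5 + 45.8 + 46.3 + 40.6 + 43.4 + 35.9 + 34.3)/8 = 42.6625
Numerator Σ_{t=1}^{6}(y_t−ȳ)(y_{t+2}−ȳ) = 37.2659
Denominator Σ(y_t−ȳ)² = 192.3388
r_2 = 37.2659 / 192.3388 = 0.194

0.194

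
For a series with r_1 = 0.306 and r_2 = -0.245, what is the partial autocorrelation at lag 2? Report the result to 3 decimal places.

φ_{22} = (r_2 − r_1²) / (1 − r_1²)
r_1² = (0.306)² = 0.093636
Numerator = -0.245 − 0.0936 = -0.3386; denominator = 1 − 0.0936 = 0.9064
φ_{22} = -0.3386 / 0.9064 = -0.374

-0.374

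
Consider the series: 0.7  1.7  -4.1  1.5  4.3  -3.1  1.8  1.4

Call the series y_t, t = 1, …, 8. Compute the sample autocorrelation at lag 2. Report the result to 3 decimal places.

-0.355

Mean ȳ = (0.7 + 1.7 − 4.1 + 1.5 + 4.3 − 3.1 + 1.8 + 1.4)/8 = 0.5250
Σ(y_t−ȳ)(y_{t+2}−ȳ) = (-0.8094) + (1.1456) + (-17.4594) + (-3.5344) + (4.8131) + (-3.1719) = -19.0163
Denominator Σ(y_t−ȳ)² = 53.5350
r_2 = -19.0163 / 53.5350 = -0.355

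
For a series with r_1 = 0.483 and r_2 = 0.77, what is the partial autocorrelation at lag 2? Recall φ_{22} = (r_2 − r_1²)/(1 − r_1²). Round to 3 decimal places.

0.700

φ_{22} = (r_2 − r_1²) / (1 − r_1²)
r_1² = (0.483)² = 0.233289
Numerator = 0.77 − 0.2333 = 0.5367; denominator = 1 − 0.2333 = 0.7667
φ_{22} = 0.5367 / 0.7667 = 0.700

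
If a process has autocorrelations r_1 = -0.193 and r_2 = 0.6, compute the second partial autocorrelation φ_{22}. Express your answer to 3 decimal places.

0.585

φ_{22} = (r_2 − r_1²) / (1 − r_1²)
r_1² = (-0.193)² = 0.037249
Numerator = 0.6 − 0.0372 = 0.5628; denominator = 1 − 0.0372 = 0.9628
φ_{22} = 0.5628 / 0.9628 = 0.585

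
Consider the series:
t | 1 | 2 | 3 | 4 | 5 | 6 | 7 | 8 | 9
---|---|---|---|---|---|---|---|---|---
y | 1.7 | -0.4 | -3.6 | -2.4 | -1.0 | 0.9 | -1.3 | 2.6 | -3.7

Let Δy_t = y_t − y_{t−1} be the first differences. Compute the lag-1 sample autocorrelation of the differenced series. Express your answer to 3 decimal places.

First differences Δy: -2.1, -3.2, 1.2, 1.4, 1.9, -2.2, 3.9, -6.3
Mean of differences = -0.6750
Numerator Σ(Δy_t−Δȳ)(Δy_{t+1}−Δȳ) = -28.5406
Denominator Σ(Δy_t−Δȳ)² = 77.7550
r_1(Δy) = -28.5406 / 77.7550 = -0.367

-0.367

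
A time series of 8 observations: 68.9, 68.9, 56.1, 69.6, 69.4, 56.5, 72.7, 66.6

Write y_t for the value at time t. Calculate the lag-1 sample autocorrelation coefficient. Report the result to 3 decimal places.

-0.493

Mean ȳ = (68.9 + 68.9 + 56.1 + 69.6 + 69.4 + 56.5 + 72.7 + 66.6)/8 = 66.0875
Deviations from mean: 2.8125, 2.8125, -9.9875, 3.5125, 3.3125, -9.5875, 6.6125, 0.5125
Σ(y_t−ȳ)(y_{t+1}−ȳ) = (7.9102) + (-28.0898) + (-35.0811) + (11.6352) + (-31.7586) + (-63.3973) + (3.3889) = -135.3927
Denominator Σ(y_t−ȳ)² = 274.7888
r_1 = -135.3927 / 274.7888 = -0.493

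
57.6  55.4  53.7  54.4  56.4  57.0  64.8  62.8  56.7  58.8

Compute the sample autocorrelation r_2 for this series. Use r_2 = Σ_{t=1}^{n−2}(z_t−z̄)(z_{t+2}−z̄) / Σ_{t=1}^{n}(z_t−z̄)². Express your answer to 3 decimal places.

Mean z̄ = (57.6 + 55.4 + 53.7 + 54.4 + 56.4 + 57.0 + 64.8 + 62.8 + 56.7 + 58.8)/10 = 57.7600
Numerator Σ_{t=1}^{8}(z_t−z̄)(z_{t+2}−z̄) = 1.0288
Denominator Σ(z_t−z̄)² = 112.9640
r_2 = 1.0288 / 112.9640 = 0.009

0.009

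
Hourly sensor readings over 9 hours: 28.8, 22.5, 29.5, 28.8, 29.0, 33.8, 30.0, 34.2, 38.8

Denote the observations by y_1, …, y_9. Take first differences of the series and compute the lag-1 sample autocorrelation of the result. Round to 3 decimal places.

First differences Δy: -6.3, 7.0, -0.7, 0.2, 4.8, -3.8, 4.2, 4.6
Mean of differences = 1.2500
Numerator Σ(Δy_t−Δȳ)(Δy_{t+1}−Δȳ) = -79.2475
Denominator Σ(Δy_t−Δȳ)² = 153.0000
r_1(Δy) = -79.2475 / 153.0000 = -0.518

-0.518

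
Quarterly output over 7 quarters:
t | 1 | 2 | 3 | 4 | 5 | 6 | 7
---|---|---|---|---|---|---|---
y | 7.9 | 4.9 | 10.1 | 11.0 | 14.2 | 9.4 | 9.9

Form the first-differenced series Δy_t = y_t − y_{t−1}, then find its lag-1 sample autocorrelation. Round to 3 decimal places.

First differences Δy: -3.0, 5.2, 0.9, 3.2, -4.8, 0.5
Mean of differences = 0.3333
Numerator Σ(Δy_t−Δȳ)(Δy_{t+1}−Δȳ) = -27.4111
Denominator Σ(Δy_t−Δȳ)² = 69.7133
r_1(Δy) = -27.4111 / 69.7133 = -0.393

-0.393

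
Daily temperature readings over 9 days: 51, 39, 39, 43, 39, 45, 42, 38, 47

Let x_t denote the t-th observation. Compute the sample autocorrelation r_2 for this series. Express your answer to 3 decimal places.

-0.189

Mean x̄ = (51 + 39 + 39 + 43 + 39 + 45 + 42 + 38 + 47)/9 = 42.5556
Σ(x_t−x̄)(x_{t+2}−x̄) = (-30.0247) + (-1.5802) + (12.6420) + (1.0864) + (1.9753) + (-11.1358) + (-2.4691) = -29.5062
Denominator Σ(x_t−x̄)² = 156.2222
r_2 = -29.5062 / 156.2222 = -0.189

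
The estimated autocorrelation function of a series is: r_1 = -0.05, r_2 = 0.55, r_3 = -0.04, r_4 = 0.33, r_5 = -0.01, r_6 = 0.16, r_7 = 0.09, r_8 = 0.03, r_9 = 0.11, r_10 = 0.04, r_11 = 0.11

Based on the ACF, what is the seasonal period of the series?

The largest autocorrelation is r_2 = 0.55, with weaker echoes at lags 4 (0.33) and 6 (0.16); the remaining lags stay at or below 0.11.
The dominant spike at lag 2 indicates a seasonal period of 2.

2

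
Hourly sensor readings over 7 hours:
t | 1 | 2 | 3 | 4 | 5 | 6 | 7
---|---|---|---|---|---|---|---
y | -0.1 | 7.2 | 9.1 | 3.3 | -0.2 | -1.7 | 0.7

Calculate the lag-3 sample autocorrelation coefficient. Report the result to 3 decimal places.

Mean ȳ = (-0.1 + 7.2 + 9.1 + 3.3 − 0.2 − 1.7 + 0.7)/7 = 2.6143
Σ(y_t−ȳ)(y_{t+3}−ȳ) = (-1.8612) + (-12.9055) + (-27.9812) + (-1.3127) = -44.0606
Denominator Σ(y_t−ȳ)² = 101.1286
r_3 = -44.0606 / 101.1286 = -0.436

-0.436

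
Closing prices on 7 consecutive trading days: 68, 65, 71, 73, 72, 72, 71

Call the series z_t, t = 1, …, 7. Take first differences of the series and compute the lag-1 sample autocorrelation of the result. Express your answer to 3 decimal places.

-0.237

First differences Δz: -3, 6, 2, -1, 0, -1
Mean of differences = 0.5000
Numerator Σ(Δz_t−Δz̄)(Δz_{t+1}−Δz̄) = -11.7500
Denominator Σ(Δz_t−Δz̄)² = 49.5000
r_1(Δz) = -11.7500 / 49.5000 = -0.237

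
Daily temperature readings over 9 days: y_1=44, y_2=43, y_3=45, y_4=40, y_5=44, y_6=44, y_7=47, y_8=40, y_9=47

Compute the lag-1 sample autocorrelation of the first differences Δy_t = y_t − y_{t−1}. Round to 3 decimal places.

-0.665

First differences Δy: -1, 2, -5, 4, 0, 3, -7, 7
Mean of differences = 0.3750
Numerator Σ(Δy_t−Δȳ)(Δy_{t+1}−Δȳ) = -101.0156
Denominator Σ(Δy_t−Δȳ)² = 151.8750
r_1(Δy) = -101.0156 / 151.8750 = -0.665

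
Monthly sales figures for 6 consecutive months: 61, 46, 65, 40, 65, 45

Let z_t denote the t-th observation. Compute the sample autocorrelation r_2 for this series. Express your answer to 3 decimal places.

0.689

Mean z̄ = (61 + 46 + 65 + 40 + 65 + 45)/6 = 53.6667
Deviations from mean: 7.3333, -7.6667, 11.3333, -13.6667, 11.3333, -8.6667
Σ(z_t−z̄)(z_{t+2}−z̄) = (83.1111) + (104.7778) + (128.4444) + (118.4444) = 434.7778
Denominator Σ(z_t−z̄)² = 631.3333
r_2 = 434.7778 / 631.3333 = 0.689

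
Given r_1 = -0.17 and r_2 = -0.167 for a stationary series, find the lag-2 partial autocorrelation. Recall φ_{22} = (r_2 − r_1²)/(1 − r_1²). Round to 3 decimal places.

-0.202

φ_{22} = (r_2 − r_1²) / (1 − r_1²)
r_1² = (-0.17)² = 0.0289
Numerator = -0.167 − 0.0289 = -0.1959; denominator = 1 − 0.0289 = 0.9711
φ_{22} = -0.1959 / 0.9711 = -0.202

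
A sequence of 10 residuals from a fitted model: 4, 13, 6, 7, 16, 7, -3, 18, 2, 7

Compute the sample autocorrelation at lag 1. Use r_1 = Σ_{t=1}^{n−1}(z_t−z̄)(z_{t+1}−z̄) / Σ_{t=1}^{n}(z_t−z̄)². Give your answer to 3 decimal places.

-0.534

Mean z̄ = (4 + 13 + 6 + 7 + 16 + 7 − 3 + 18 + 2 + 7)/10 = 7.7000
Numerator Σ_{t=1}^{9}(z_t−z̄)(z_{t+1}−z̄) = -196.4900
Denominator Σ(z_t−z̄)² = 368.1000
r_1 = -196.4900 / 368.1000 = -0.534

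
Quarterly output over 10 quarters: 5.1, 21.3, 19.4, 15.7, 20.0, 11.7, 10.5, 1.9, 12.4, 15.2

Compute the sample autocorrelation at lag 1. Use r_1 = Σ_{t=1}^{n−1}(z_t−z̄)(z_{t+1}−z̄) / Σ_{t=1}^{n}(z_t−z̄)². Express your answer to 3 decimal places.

0.132

Mean z̄ = (5.1 + 21.3 + 19.4 + 15.7 + 20.0 + 11.7 + 10.5 + 1.9 + 12.4 + 15.2)/10 = 13.3200
Numerator Σ_{t=1}^{9}(z_t−z̄)(z_{t+1}−z̄) = 48.0196
Denominator Σ(z_t−z̄)² = 363.8760
r_1 = 48.0196 / 363.8760 = 0.132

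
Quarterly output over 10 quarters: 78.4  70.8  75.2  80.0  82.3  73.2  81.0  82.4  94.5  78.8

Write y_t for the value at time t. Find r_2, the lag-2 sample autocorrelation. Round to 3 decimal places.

Mean ȳ = (78.4 + 70.8 + 75.2 + 80.0 + 82.3 + 73.2 + 81.0 + 82.4 + 94.5 + 78.8)/10 = 79.6600
Numerator Σ_{t=1}^{8}(y_t−ȳ)(y_{t+2}−ȳ) = -7.9972
Denominator Σ(y_t−ȳ)² = 379.0640
r_2 = -7.9972 / 379.0640 = -0.021

-0.021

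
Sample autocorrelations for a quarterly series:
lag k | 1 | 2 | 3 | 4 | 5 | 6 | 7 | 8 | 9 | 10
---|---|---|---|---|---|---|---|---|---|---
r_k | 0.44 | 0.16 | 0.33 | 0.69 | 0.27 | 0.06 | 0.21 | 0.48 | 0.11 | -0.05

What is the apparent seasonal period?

The largest autocorrelation is r_4 = 0.69, with a weaker echo at lag 8 (0.48); the remaining lags stay at or below 0.44. The elevated value at lag 1 (0.44), dropping to 0.16 at lag 2, reflects decaying short-term dependence rather than seasonality.
The dominant spike at lag 4 indicates a seasonal period of 4.

4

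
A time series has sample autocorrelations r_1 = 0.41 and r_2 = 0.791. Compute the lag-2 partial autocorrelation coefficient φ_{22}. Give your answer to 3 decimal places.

0.749

φ_{22} = (r_2 − r_1²) / (1 − r_1²)
r_1² = (0.41)² = 0.1681
Numerator = 0.791 − 0.1681 = 0.6229; denominator = 1 − 0.1681 = 0.8319
φ_{22} = 0.6229 / 0.8319 = 0.749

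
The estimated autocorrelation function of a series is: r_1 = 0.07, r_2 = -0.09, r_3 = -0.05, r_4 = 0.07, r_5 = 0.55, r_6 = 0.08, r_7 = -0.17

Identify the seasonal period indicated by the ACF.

The largest autocorrelation is r_5 = 0.55; the remaining lags stay at or below 0.08.
The dominant spike at lag 5 indicates a seasonal period of 5.

5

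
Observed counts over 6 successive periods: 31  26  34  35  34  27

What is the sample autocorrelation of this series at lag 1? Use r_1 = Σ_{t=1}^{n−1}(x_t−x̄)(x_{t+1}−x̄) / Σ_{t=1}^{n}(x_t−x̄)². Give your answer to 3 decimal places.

Mean x̄ = (31 + 26 + 34 + 35 + 34 + 27)/6 = 31.1667
Σ(x_t−x̄)(x_{t+1}−x̄) = (0.8611) + (-14.6389) + (10.8611) + (10.8611) + (-11.8056) = -3.8611
Denominator Σ(x_t−x̄)² = 74.8333
r_1 = -3.8611 / 74.8333 = -0.052

-0.052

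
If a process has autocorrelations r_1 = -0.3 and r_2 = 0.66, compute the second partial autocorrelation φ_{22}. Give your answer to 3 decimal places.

φ_{22} = (r_2 − r_1²) / (1 − r_1²)
r_1² = (-0.3)² = 0.09
Numerator = 0.66 − 0.0900 = 0.5700; denominator = 1 − 0.0900 = 0.9100
φ_{22} = 0.5700 / 0.9100 = 0.626

0.626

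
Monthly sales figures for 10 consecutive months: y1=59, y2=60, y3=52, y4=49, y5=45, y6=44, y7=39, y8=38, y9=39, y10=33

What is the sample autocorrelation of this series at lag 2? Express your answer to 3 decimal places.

Mean ȳ = (59 + 60 + 52 + 49 + 45 + 44 + 39 + 38 + 39 + 33)/10 = 45.8000
Numerator Σ_{t=1}^{8}(y_t−ȳ)(y_{t+2}−ȳ) = 282.1200
Denominator Σ(y_t−ȳ)² = 745.6000
r_2 = 282.1200 / 745.6000 = 0.378

0.378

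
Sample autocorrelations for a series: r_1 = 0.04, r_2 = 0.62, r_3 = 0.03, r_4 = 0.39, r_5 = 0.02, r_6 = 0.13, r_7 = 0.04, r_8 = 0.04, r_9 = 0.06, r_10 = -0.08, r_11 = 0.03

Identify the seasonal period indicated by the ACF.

The largest autocorrelation is r_2 = 0.62, with a weaker echo at lag 4 (0.39); the remaining lags stay at or below 0.13.
The dominant spike at lag 2 indicates a seasonal period of 2.

2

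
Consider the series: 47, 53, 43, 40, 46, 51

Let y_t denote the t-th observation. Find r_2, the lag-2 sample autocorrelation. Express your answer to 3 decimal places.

Mean ȳ = (47 + 53 + 43 + 40 + 46 + 51)/6 = 46.6667
Deviations from mean: 0.3333, 6.3333, -3.6667, -6.6667, -0.6667, 4.3333
Numerator Σ_{t=1}^{4}(y_t−ȳ)(y_{t+2}−ȳ) = -69.8889
Denominator Σ(y_t−ȳ)² = 117.3333
r_2 = -69.8889 / 117.3333 = -0.596

-0.596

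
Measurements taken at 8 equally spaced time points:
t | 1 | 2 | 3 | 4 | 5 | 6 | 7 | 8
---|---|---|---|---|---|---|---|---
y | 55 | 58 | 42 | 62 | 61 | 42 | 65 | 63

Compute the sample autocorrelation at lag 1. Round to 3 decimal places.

Mean ȳ = (55 + 58 + 42 + 62 + 61 + 42 + 65 + 63)/8 = 56.0000
Σ(y_t−ȳ)(y_{t+1}−ȳ) = (-2.0000) + (-28.0000) + (-84.0000) + (30.0000) + (-70.0000) + (-126.0000) + (63.0000) = -217.0000
Denominator Σ(y_t−ȳ)² = 588.0000
r_1 = -217.0000 / 588.0000 = -0.369

-0.369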